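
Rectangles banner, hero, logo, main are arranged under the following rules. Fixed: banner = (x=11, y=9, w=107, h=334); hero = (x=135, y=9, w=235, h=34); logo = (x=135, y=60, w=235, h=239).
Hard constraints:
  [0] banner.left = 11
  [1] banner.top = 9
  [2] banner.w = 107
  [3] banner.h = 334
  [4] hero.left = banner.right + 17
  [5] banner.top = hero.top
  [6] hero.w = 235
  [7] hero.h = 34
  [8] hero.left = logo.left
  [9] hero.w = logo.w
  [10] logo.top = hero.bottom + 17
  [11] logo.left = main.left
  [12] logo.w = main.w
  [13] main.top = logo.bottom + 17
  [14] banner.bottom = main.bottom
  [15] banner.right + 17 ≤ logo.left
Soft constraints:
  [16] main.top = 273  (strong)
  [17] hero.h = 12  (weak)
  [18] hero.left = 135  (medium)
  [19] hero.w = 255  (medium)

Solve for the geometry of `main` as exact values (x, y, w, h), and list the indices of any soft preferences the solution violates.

main = (x=135, y=316, w=235, h=27)
violated soft preferences: 16, 17, 19

1. main.x = 135  [logo.left = main.left]
2. main.w = 235  [logo.w = main.w]
3. main.y = 316  [main.top = logo.bottom + 17]
4. main.h = 27  [banner.bottom = main.bottom]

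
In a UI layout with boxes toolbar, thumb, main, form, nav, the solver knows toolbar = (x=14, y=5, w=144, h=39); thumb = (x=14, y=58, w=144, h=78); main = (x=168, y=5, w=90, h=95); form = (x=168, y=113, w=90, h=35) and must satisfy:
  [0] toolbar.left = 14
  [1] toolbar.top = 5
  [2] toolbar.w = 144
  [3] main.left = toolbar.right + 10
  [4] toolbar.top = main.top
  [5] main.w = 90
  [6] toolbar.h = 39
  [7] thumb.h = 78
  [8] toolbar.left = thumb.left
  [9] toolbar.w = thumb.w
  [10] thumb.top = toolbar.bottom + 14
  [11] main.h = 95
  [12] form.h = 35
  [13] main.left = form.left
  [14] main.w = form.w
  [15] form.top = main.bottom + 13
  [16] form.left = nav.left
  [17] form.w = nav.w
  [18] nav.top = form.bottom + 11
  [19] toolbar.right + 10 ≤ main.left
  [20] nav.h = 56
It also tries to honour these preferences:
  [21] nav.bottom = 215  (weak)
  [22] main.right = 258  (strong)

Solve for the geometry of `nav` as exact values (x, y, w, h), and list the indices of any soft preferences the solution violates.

1. nav.x = 168  [form.left = nav.left]
2. nav.w = 90  [form.w = nav.w]
3. nav.y = 159  [nav.top = form.bottom + 11]
4. nav.h = 56  [nav.h = 56]

nav = (x=168, y=159, w=90, h=56)
violated soft preferences: none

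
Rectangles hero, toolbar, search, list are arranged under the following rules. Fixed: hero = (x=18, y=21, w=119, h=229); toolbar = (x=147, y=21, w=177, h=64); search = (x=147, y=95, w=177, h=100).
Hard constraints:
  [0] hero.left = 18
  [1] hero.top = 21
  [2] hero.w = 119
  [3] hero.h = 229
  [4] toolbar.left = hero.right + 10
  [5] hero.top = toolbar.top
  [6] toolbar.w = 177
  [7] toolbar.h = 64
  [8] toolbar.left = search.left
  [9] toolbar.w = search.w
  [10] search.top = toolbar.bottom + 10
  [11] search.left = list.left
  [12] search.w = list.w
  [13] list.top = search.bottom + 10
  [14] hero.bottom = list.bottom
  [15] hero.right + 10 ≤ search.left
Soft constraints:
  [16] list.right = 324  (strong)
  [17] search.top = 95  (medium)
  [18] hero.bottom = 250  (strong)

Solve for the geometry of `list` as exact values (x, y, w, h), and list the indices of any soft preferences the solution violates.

list = (x=147, y=205, w=177, h=45)
violated soft preferences: none

1. list.x = 147  [search.left = list.left]
2. list.w = 177  [search.w = list.w]
3. list.y = 205  [list.top = search.bottom + 10]
4. list.h = 45  [hero.bottom = list.bottom]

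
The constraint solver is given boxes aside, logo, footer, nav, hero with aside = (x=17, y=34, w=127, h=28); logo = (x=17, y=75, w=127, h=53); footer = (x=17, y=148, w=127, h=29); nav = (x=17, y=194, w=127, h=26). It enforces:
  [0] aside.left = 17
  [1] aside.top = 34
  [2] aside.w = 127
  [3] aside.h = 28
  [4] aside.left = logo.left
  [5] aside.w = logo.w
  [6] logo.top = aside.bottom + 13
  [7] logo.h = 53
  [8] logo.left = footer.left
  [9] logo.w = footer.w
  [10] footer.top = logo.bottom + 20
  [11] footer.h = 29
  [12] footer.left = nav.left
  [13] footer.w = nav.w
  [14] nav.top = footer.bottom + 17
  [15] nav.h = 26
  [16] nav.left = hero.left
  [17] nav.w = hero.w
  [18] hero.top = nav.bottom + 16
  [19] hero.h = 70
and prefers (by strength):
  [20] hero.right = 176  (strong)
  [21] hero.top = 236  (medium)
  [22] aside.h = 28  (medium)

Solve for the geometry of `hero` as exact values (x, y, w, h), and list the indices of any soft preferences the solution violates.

hero = (x=17, y=236, w=127, h=70)
violated soft preferences: 20

1. hero.x = 17  [nav.left = hero.left]
2. hero.w = 127  [nav.w = hero.w]
3. hero.y = 236  [hero.top = nav.bottom + 16]
4. hero.h = 70  [hero.h = 70]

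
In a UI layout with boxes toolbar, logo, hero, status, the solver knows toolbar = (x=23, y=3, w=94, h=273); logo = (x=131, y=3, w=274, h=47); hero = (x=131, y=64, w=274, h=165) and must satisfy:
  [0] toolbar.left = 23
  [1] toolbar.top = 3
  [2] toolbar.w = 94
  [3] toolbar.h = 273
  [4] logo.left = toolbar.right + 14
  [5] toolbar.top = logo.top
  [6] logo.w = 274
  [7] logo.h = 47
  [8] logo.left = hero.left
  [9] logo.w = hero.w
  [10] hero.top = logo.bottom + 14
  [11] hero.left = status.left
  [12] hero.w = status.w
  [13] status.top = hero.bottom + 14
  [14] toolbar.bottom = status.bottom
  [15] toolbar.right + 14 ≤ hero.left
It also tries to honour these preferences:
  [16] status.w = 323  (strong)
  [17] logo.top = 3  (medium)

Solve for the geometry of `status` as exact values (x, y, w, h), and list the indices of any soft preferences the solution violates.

1. status.x = 131  [hero.left = status.left]
2. status.w = 274  [hero.w = status.w]
3. status.y = 243  [status.top = hero.bottom + 14]
4. status.h = 33  [toolbar.bottom = status.bottom]

status = (x=131, y=243, w=274, h=33)
violated soft preferences: 16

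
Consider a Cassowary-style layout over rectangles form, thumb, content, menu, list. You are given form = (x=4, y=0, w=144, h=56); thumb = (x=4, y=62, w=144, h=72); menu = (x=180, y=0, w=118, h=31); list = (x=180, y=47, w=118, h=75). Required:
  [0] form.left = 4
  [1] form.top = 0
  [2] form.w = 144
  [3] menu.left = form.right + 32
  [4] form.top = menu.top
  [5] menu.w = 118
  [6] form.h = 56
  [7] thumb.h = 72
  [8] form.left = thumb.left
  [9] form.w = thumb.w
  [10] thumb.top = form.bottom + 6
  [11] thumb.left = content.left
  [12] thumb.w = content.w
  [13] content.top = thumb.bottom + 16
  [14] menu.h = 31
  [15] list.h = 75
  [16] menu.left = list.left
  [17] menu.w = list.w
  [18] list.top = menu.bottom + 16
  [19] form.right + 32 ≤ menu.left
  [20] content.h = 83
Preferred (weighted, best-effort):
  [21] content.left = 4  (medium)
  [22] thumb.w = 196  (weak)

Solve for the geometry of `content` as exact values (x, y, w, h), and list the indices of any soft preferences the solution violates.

1. content.x = 4  [thumb.left = content.left]
2. content.w = 144  [thumb.w = content.w]
3. content.y = 150  [content.top = thumb.bottom + 16]
4. content.h = 83  [content.h = 83]

content = (x=4, y=150, w=144, h=83)
violated soft preferences: 22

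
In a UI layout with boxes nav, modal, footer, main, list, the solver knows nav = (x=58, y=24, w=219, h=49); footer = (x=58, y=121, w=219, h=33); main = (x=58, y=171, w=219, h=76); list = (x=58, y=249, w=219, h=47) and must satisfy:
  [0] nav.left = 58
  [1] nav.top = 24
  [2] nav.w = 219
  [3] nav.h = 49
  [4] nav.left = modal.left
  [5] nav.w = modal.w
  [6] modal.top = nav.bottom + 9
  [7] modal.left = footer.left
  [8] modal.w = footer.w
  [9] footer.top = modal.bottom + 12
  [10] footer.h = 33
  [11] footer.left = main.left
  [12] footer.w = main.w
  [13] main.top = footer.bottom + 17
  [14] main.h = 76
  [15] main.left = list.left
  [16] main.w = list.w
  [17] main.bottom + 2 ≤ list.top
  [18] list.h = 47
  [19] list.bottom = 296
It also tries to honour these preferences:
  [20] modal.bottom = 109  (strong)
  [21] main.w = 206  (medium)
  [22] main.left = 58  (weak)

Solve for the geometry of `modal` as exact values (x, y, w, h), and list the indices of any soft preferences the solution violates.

modal = (x=58, y=82, w=219, h=27)
violated soft preferences: 21

1. modal.x = 58  [nav.left = modal.left]
2. modal.w = 219  [nav.w = modal.w]
3. modal.y = 82  [modal.top = nav.bottom + 9]
4. modal.h = 27  [footer.top = modal.bottom + 12]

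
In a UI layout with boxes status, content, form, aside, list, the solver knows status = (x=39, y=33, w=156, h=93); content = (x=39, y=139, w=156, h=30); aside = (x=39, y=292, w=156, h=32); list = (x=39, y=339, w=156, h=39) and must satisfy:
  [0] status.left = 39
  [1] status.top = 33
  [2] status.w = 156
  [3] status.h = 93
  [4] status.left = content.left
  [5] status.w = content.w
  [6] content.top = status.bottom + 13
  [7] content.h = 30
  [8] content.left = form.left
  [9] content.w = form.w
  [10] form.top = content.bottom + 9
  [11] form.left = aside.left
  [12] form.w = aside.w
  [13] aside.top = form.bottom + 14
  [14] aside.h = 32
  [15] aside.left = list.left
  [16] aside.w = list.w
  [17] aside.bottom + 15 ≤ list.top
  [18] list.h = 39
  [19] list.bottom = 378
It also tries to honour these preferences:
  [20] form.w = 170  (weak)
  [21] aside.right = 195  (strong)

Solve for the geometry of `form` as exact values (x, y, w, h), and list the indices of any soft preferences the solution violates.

1. form.x = 39  [content.left = form.left]
2. form.w = 156  [content.w = form.w]
3. form.y = 178  [form.top = content.bottom + 9]
4. form.h = 100  [aside.top = form.bottom + 14]

form = (x=39, y=178, w=156, h=100)
violated soft preferences: 20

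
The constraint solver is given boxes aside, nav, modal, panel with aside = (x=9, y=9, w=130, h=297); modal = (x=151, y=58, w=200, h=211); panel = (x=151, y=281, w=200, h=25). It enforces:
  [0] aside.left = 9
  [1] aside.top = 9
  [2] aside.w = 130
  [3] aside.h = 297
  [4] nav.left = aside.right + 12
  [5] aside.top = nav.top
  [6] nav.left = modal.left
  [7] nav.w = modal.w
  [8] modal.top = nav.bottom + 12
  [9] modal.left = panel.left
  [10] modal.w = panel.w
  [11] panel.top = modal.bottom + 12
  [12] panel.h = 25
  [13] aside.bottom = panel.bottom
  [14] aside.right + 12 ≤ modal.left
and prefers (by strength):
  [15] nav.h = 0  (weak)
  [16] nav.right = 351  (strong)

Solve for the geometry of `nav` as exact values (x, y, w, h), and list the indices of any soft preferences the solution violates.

nav = (x=151, y=9, w=200, h=37)
violated soft preferences: 15

1. nav.x = 151  [nav.left = aside.right + 12]
2. nav.y = 9  [aside.top = nav.top]
3. nav.w = 200  [nav.w = modal.w]
4. nav.h = 37  [modal.top = nav.bottom + 12]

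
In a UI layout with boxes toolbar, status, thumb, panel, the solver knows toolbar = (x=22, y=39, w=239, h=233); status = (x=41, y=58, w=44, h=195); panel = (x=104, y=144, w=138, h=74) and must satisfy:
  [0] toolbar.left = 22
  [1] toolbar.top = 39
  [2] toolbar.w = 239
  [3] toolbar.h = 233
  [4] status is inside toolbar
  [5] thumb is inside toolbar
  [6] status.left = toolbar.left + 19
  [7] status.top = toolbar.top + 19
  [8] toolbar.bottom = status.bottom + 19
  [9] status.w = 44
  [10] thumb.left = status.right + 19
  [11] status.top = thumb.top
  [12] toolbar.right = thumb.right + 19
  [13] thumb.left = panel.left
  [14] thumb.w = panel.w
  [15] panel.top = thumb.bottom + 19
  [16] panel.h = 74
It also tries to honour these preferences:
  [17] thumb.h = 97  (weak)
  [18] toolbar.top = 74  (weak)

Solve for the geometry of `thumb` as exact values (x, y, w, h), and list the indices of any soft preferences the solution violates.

1. thumb.x = 104  [thumb.left = status.right + 19]
2. thumb.y = 58  [status.top = thumb.top]
3. thumb.w = 138  [toolbar.right = thumb.right + 19]
4. thumb.h = 67  [panel.top = thumb.bottom + 19]

thumb = (x=104, y=58, w=138, h=67)
violated soft preferences: 17, 18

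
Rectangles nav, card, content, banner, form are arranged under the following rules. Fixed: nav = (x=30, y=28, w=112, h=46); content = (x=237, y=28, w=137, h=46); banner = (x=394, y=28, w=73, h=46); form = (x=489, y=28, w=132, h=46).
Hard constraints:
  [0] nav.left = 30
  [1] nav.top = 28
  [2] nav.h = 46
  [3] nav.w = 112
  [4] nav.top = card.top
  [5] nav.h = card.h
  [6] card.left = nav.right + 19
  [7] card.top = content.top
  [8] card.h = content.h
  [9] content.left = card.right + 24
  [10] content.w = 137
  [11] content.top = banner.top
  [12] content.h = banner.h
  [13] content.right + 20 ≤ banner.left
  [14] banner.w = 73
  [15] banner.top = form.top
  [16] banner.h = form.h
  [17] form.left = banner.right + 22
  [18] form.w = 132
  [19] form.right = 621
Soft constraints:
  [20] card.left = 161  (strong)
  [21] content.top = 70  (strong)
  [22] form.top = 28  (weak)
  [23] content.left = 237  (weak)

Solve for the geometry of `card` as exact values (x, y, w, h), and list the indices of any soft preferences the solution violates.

card = (x=161, y=28, w=52, h=46)
violated soft preferences: 21

1. card.y = 28  [nav.top = card.top]
2. card.h = 46  [nav.h = card.h]
3. card.x = 161  [card.left = nav.right + 19]
4. card.w = 52  [content.left = card.right + 24]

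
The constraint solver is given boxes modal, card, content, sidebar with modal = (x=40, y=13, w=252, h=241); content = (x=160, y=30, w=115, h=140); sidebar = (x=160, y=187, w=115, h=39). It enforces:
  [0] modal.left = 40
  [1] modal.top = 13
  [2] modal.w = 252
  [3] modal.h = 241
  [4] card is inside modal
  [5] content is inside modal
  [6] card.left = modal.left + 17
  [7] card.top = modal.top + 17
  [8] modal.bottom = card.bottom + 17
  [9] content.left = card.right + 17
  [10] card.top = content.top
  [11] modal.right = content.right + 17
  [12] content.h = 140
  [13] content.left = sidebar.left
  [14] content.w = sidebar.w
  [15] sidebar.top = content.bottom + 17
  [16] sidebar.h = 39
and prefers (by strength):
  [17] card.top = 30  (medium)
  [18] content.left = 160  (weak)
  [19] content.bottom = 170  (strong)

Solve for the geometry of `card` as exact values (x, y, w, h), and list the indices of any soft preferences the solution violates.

card = (x=57, y=30, w=86, h=207)
violated soft preferences: none

1. card.x = 57  [card.left = modal.left + 17]
2. card.y = 30  [card.top = modal.top + 17]
3. card.h = 207  [modal.bottom = card.bottom + 17]
4. card.w = 86  [content.left = card.right + 17]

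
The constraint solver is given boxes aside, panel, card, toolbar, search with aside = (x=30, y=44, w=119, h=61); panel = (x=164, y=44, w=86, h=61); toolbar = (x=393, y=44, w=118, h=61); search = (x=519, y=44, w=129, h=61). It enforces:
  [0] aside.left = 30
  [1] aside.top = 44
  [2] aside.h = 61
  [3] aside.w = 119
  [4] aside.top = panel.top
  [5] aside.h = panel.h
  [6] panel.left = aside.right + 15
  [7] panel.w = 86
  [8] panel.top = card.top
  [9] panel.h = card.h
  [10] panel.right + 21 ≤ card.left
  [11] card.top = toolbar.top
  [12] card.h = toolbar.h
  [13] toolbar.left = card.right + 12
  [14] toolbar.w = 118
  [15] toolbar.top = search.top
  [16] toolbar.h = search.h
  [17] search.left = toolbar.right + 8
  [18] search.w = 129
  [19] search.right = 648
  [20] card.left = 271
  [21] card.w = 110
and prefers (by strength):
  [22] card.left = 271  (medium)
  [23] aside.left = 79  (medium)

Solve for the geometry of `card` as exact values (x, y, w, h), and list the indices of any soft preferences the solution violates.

card = (x=271, y=44, w=110, h=61)
violated soft preferences: 23

1. card.y = 44  [panel.top = card.top]
2. card.h = 61  [panel.h = card.h]
3. card.x = 271  [card.left = 271]
4. card.w = 110  [card.w = 110]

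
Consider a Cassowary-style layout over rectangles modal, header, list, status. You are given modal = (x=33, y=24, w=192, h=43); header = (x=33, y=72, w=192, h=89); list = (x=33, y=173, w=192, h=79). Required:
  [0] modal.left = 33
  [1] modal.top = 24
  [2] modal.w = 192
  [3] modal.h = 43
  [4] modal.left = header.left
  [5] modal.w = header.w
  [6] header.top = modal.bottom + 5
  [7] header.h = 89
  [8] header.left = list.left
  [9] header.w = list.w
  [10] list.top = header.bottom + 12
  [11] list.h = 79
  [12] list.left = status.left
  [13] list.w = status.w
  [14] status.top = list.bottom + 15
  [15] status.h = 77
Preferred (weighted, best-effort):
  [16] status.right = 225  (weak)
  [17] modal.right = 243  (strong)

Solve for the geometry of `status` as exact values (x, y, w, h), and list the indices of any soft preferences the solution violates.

status = (x=33, y=267, w=192, h=77)
violated soft preferences: 17

1. status.x = 33  [list.left = status.left]
2. status.w = 192  [list.w = status.w]
3. status.y = 267  [status.top = list.bottom + 15]
4. status.h = 77  [status.h = 77]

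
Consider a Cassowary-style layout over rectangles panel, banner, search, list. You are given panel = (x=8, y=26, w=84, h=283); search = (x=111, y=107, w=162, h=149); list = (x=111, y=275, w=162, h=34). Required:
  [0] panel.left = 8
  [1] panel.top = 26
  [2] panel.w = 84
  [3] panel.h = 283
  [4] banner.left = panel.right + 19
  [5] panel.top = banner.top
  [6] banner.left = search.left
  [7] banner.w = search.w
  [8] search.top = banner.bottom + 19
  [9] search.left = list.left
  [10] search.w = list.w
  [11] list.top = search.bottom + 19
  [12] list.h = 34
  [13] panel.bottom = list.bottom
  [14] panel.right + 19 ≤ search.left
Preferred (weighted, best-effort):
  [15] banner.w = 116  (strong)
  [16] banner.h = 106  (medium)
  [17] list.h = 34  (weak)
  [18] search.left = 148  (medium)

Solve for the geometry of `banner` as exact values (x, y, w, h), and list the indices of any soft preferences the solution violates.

1. banner.x = 111  [banner.left = panel.right + 19]
2. banner.y = 26  [panel.top = banner.top]
3. banner.w = 162  [banner.w = search.w]
4. banner.h = 62  [search.top = banner.bottom + 19]

banner = (x=111, y=26, w=162, h=62)
violated soft preferences: 15, 16, 18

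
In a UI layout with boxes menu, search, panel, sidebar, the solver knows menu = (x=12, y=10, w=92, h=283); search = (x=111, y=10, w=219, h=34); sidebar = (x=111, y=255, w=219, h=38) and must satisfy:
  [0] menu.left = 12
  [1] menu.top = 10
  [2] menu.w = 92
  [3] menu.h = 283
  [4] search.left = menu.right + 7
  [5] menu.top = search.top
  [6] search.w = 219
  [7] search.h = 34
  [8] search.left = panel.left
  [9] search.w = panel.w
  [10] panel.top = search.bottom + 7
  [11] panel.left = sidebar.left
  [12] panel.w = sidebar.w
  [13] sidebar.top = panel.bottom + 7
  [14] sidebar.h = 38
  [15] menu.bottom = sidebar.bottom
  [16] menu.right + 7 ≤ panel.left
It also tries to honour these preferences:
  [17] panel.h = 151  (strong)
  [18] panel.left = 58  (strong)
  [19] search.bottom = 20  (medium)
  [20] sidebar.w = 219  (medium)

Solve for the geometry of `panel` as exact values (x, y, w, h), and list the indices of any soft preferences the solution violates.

1. panel.x = 111  [search.left = panel.left]
2. panel.w = 219  [search.w = panel.w]
3. panel.y = 51  [panel.top = search.bottom + 7]
4. panel.h = 197  [sidebar.top = panel.bottom + 7]

panel = (x=111, y=51, w=219, h=197)
violated soft preferences: 17, 18, 19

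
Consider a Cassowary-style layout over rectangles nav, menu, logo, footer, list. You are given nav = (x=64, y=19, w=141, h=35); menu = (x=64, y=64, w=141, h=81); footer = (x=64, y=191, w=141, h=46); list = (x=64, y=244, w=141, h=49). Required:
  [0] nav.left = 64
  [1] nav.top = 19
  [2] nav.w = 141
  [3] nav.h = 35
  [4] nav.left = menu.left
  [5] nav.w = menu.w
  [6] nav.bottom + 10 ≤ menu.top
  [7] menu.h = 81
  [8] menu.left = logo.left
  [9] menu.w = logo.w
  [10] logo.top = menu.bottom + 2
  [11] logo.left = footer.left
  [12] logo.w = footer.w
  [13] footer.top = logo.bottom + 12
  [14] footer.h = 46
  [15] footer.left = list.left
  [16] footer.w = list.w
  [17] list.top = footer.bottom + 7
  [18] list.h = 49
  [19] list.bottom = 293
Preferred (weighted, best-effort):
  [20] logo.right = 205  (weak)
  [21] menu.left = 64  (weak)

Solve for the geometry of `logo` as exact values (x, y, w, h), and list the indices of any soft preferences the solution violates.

logo = (x=64, y=147, w=141, h=32)
violated soft preferences: none

1. logo.x = 64  [menu.left = logo.left]
2. logo.w = 141  [menu.w = logo.w]
3. logo.y = 147  [logo.top = menu.bottom + 2]
4. logo.h = 32  [footer.top = logo.bottom + 12]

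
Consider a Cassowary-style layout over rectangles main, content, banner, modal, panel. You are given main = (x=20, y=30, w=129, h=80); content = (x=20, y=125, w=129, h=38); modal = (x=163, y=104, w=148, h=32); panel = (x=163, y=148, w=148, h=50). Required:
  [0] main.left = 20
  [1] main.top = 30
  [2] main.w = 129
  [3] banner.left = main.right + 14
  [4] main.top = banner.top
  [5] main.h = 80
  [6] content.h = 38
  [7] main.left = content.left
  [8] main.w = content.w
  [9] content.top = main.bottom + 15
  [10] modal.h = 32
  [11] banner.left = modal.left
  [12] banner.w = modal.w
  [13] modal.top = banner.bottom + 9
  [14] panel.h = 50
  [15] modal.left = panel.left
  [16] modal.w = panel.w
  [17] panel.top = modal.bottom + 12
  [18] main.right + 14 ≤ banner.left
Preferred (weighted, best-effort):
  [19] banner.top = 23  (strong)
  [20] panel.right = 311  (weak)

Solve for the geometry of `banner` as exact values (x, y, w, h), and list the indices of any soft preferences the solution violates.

1. banner.x = 163  [banner.left = main.right + 14]
2. banner.y = 30  [main.top = banner.top]
3. banner.w = 148  [banner.w = modal.w]
4. banner.h = 65  [modal.top = banner.bottom + 9]

banner = (x=163, y=30, w=148, h=65)
violated soft preferences: 19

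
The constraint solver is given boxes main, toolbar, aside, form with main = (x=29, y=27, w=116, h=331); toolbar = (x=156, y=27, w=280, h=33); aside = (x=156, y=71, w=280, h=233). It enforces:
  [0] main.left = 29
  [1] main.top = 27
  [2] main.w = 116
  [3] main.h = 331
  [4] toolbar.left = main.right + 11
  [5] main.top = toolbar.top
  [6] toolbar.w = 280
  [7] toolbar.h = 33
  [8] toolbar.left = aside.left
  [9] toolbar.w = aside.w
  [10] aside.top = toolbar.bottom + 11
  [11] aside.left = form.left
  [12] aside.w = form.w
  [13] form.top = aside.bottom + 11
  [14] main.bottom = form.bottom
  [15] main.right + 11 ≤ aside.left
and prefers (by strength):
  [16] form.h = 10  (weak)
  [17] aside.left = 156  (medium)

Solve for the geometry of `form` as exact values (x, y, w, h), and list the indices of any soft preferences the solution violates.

form = (x=156, y=315, w=280, h=43)
violated soft preferences: 16

1. form.x = 156  [aside.left = form.left]
2. form.w = 280  [aside.w = form.w]
3. form.y = 315  [form.top = aside.bottom + 11]
4. form.h = 43  [main.bottom = form.bottom]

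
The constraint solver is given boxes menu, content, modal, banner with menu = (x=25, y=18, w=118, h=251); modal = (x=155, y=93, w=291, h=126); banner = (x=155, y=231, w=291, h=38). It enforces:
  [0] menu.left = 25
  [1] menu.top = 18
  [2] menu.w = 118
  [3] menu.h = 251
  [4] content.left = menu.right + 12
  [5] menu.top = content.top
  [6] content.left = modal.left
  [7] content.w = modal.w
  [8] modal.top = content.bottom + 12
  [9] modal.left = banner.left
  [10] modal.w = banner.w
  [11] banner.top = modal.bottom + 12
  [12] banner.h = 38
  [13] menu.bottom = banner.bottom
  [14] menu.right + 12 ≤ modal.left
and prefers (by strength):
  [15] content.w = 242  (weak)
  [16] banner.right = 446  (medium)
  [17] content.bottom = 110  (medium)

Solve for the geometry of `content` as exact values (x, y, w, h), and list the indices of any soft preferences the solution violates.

1. content.x = 155  [content.left = menu.right + 12]
2. content.y = 18  [menu.top = content.top]
3. content.w = 291  [content.w = modal.w]
4. content.h = 63  [modal.top = content.bottom + 12]

content = (x=155, y=18, w=291, h=63)
violated soft preferences: 15, 17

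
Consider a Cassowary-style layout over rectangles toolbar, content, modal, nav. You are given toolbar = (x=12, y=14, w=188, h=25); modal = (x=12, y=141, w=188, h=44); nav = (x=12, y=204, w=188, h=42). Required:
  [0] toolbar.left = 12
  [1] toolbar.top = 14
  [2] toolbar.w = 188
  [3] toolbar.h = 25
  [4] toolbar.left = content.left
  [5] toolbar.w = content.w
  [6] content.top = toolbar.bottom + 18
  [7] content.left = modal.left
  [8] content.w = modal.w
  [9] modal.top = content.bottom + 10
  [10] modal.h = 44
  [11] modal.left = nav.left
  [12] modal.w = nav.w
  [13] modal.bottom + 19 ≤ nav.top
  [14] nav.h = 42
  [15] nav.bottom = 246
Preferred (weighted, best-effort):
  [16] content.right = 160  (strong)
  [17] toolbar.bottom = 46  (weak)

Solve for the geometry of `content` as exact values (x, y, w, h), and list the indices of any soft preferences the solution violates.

content = (x=12, y=57, w=188, h=74)
violated soft preferences: 16, 17

1. content.x = 12  [toolbar.left = content.left]
2. content.w = 188  [toolbar.w = content.w]
3. content.y = 57  [content.top = toolbar.bottom + 18]
4. content.h = 74  [modal.top = content.bottom + 10]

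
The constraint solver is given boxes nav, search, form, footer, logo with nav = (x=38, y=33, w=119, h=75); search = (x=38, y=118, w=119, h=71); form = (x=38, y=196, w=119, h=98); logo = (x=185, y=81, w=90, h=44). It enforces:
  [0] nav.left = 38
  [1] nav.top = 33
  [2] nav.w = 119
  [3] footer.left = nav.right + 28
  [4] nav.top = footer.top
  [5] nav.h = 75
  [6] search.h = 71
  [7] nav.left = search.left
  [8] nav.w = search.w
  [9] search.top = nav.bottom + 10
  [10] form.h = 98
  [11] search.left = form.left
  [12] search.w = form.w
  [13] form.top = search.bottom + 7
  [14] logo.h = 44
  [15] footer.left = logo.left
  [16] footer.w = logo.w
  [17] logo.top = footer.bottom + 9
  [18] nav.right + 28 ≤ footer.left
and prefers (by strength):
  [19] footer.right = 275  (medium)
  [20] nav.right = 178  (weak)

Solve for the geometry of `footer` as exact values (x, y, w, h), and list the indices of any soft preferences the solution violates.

1. footer.x = 185  [footer.left = nav.right + 28]
2. footer.y = 33  [nav.top = footer.top]
3. footer.w = 90  [footer.w = logo.w]
4. footer.h = 39  [logo.top = footer.bottom + 9]

footer = (x=185, y=33, w=90, h=39)
violated soft preferences: 20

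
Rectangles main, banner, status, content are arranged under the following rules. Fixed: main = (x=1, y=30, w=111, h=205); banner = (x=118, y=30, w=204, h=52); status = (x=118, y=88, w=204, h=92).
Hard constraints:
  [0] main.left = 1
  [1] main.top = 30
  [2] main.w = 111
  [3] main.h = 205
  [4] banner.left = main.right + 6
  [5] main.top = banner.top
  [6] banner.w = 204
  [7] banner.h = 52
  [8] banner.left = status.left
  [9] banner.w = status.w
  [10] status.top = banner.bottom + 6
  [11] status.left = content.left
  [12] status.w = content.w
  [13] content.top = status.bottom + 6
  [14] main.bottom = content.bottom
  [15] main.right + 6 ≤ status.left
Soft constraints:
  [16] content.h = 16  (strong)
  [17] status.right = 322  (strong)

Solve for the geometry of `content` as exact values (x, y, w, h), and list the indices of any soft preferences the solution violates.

content = (x=118, y=186, w=204, h=49)
violated soft preferences: 16

1. content.x = 118  [status.left = content.left]
2. content.w = 204  [status.w = content.w]
3. content.y = 186  [content.top = status.bottom + 6]
4. content.h = 49  [main.bottom = content.bottom]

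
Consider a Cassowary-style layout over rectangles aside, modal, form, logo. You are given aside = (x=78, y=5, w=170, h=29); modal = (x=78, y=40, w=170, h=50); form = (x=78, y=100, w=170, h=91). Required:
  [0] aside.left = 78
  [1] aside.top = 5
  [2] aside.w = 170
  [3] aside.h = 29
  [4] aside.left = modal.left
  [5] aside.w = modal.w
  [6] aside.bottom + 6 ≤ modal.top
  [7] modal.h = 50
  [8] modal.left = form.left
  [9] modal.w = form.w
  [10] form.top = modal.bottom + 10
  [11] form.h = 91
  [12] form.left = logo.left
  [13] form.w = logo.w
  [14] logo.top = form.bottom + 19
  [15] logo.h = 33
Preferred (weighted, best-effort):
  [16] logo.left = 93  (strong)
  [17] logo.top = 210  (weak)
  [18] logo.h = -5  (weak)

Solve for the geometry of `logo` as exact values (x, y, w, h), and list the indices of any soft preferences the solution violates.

1. logo.x = 78  [form.left = logo.left]
2. logo.w = 170  [form.w = logo.w]
3. logo.y = 210  [logo.top = form.bottom + 19]
4. logo.h = 33  [logo.h = 33]

logo = (x=78, y=210, w=170, h=33)
violated soft preferences: 16, 18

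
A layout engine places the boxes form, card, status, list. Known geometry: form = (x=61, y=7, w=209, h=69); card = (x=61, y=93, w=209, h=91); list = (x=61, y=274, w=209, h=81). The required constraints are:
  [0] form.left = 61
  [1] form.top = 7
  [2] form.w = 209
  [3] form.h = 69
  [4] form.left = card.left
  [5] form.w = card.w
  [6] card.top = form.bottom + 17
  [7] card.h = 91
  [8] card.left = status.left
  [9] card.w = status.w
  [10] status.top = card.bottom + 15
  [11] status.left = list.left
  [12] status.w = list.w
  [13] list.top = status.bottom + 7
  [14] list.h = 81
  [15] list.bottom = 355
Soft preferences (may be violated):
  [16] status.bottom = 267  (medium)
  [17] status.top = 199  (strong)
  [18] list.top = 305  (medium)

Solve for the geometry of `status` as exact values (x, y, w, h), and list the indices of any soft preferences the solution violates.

1. status.x = 61  [card.left = status.left]
2. status.w = 209  [card.w = status.w]
3. status.y = 199  [status.top = card.bottom + 15]
4. status.h = 68  [list.top = status.bottom + 7]

status = (x=61, y=199, w=209, h=68)
violated soft preferences: 18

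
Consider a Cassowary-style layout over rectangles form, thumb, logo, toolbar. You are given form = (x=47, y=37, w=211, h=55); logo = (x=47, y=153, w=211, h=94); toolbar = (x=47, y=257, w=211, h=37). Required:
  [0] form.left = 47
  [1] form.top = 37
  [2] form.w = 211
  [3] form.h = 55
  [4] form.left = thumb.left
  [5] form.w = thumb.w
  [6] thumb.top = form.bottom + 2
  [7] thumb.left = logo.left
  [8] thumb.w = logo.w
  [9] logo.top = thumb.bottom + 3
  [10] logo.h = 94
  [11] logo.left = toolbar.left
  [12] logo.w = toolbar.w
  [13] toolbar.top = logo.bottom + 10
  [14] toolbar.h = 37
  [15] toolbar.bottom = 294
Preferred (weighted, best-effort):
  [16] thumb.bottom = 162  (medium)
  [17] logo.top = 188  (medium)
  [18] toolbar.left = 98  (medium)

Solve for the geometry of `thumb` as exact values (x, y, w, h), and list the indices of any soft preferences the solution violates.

thumb = (x=47, y=94, w=211, h=56)
violated soft preferences: 16, 17, 18

1. thumb.x = 47  [form.left = thumb.left]
2. thumb.w = 211  [form.w = thumb.w]
3. thumb.y = 94  [thumb.top = form.bottom + 2]
4. thumb.h = 56  [logo.top = thumb.bottom + 3]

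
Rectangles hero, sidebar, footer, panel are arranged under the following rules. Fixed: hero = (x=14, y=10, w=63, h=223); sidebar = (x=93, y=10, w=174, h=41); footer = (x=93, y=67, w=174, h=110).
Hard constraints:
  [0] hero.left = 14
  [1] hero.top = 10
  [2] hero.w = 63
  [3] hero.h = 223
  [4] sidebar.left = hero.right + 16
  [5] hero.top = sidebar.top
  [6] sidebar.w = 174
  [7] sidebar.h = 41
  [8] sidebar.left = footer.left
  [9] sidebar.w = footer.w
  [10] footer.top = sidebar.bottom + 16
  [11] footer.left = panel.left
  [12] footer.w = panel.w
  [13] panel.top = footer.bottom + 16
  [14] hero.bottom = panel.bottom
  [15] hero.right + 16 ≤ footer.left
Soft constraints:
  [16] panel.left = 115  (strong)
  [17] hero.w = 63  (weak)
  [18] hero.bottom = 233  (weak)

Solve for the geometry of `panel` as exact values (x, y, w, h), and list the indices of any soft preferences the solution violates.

panel = (x=93, y=193, w=174, h=40)
violated soft preferences: 16

1. panel.x = 93  [footer.left = panel.left]
2. panel.w = 174  [footer.w = panel.w]
3. panel.y = 193  [panel.top = footer.bottom + 16]
4. panel.h = 40  [hero.bottom = panel.bottom]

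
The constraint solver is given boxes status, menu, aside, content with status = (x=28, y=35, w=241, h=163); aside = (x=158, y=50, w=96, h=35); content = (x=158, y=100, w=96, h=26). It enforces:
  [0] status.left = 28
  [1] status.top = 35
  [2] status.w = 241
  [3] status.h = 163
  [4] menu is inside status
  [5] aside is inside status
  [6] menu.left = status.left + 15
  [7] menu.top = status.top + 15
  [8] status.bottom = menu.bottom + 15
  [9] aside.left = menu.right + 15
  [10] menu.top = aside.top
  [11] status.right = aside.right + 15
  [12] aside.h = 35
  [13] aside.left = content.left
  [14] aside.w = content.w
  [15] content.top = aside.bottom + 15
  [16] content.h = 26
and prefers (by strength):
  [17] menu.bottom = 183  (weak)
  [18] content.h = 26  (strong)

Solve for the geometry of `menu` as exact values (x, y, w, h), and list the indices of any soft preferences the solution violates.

menu = (x=43, y=50, w=100, h=133)
violated soft preferences: none

1. menu.x = 43  [menu.left = status.left + 15]
2. menu.y = 50  [menu.top = status.top + 15]
3. menu.h = 133  [status.bottom = menu.bottom + 15]
4. menu.w = 100  [aside.left = menu.right + 15]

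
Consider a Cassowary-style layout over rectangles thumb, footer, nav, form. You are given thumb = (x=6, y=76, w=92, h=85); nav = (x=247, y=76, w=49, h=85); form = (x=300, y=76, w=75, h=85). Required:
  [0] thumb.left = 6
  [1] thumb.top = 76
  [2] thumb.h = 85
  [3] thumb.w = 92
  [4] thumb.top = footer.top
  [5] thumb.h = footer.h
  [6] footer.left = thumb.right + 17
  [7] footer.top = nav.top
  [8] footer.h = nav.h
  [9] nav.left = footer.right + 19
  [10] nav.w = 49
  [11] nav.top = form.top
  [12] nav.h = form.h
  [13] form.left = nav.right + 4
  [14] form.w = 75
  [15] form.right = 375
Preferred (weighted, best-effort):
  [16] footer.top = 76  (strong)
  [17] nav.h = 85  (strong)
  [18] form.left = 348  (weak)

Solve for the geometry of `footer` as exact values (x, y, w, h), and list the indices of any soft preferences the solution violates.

footer = (x=115, y=76, w=113, h=85)
violated soft preferences: 18

1. footer.y = 76  [thumb.top = footer.top]
2. footer.h = 85  [thumb.h = footer.h]
3. footer.x = 115  [footer.left = thumb.right + 17]
4. footer.w = 113  [nav.left = footer.right + 19]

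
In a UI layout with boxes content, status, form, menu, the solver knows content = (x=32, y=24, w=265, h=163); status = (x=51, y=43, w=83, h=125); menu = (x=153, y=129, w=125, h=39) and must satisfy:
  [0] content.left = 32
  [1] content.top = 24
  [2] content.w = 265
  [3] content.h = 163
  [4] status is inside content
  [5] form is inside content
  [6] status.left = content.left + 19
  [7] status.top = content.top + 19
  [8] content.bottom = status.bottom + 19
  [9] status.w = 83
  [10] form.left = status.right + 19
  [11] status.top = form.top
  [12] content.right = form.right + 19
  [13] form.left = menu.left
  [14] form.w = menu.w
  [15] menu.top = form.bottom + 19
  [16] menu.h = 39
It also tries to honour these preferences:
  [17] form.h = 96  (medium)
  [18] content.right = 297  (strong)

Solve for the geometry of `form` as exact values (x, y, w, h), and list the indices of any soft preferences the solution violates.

1. form.x = 153  [form.left = status.right + 19]
2. form.y = 43  [status.top = form.top]
3. form.w = 125  [content.right = form.right + 19]
4. form.h = 67  [menu.top = form.bottom + 19]

form = (x=153, y=43, w=125, h=67)
violated soft preferences: 17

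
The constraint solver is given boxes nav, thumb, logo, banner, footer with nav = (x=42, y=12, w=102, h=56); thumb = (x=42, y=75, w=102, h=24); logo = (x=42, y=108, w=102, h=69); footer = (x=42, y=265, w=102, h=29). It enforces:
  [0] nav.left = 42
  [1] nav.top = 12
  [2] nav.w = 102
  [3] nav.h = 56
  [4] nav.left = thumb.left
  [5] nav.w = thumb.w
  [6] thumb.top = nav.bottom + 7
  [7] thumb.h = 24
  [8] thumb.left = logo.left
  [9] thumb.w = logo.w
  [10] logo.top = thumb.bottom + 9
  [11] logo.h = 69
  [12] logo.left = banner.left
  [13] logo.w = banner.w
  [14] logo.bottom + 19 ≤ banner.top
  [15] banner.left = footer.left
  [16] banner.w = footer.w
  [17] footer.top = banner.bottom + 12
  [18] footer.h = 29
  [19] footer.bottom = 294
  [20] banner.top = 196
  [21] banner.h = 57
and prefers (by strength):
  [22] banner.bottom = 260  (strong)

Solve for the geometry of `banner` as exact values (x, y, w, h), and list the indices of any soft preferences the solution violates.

banner = (x=42, y=196, w=102, h=57)
violated soft preferences: 22

1. banner.x = 42  [logo.left = banner.left]
2. banner.w = 102  [logo.w = banner.w]
3. banner.y = 196  [banner.top = 196]
4. banner.h = 57  [banner.h = 57]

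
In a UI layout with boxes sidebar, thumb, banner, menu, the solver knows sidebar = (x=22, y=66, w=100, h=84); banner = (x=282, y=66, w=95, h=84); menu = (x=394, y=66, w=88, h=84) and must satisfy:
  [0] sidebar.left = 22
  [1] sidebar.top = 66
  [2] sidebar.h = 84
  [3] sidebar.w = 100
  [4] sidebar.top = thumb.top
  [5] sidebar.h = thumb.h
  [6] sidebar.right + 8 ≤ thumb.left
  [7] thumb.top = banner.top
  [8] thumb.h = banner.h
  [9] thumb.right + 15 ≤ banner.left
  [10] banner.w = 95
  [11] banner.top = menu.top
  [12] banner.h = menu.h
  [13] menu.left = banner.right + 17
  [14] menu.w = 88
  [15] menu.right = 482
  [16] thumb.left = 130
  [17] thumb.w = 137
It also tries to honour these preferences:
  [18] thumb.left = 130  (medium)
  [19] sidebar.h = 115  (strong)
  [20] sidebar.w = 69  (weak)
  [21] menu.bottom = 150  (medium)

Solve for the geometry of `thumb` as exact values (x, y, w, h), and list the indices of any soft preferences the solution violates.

thumb = (x=130, y=66, w=137, h=84)
violated soft preferences: 19, 20

1. thumb.y = 66  [sidebar.top = thumb.top]
2. thumb.h = 84  [sidebar.h = thumb.h]
3. thumb.x = 130  [thumb.left = 130]
4. thumb.w = 137  [thumb.w = 137]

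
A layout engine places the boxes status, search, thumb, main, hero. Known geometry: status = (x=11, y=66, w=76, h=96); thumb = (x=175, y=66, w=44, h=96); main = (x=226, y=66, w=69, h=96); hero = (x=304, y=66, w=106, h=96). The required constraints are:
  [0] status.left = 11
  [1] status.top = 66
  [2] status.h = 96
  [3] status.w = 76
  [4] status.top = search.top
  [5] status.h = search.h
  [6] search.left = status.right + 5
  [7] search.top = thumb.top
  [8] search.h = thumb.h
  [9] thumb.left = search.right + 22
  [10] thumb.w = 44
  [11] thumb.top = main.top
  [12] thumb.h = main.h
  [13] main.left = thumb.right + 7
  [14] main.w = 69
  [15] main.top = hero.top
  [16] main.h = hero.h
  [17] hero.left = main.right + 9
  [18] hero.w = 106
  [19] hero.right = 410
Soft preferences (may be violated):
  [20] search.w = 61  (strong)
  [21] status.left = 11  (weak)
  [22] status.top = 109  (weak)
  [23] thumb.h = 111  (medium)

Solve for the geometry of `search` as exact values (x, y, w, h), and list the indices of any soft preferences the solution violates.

search = (x=92, y=66, w=61, h=96)
violated soft preferences: 22, 23

1. search.y = 66  [status.top = search.top]
2. search.h = 96  [status.h = search.h]
3. search.x = 92  [search.left = status.right + 5]
4. search.w = 61  [thumb.left = search.right + 22]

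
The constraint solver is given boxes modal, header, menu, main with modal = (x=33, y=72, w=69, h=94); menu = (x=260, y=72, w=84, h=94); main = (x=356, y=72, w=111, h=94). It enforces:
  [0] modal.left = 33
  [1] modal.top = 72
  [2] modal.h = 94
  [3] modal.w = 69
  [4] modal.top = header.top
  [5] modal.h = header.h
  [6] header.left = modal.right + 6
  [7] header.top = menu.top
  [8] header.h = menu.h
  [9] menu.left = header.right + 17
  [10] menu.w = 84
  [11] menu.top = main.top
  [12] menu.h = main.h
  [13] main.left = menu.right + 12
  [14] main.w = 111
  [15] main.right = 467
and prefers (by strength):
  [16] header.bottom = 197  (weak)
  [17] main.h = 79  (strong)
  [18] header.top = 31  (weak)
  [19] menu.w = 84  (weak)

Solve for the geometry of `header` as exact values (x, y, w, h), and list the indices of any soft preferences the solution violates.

header = (x=108, y=72, w=135, h=94)
violated soft preferences: 16, 17, 18

1. header.y = 72  [modal.top = header.top]
2. header.h = 94  [modal.h = header.h]
3. header.x = 108  [header.left = modal.right + 6]
4. header.w = 135  [menu.left = header.right + 17]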